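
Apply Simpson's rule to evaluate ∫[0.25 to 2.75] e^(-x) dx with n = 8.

f(x) = e^(-x)
a = 0.25, b = 2.75, n = 8
h = (b - a)/n = 0.312500

Simpson's rule: (h/3)[f(x₀) + 4f(x₁) + 2f(x₂) + ... + f(xₙ)]

x_0 = 0.2500, f(x_0) = 0.778801, coefficient = 1
x_1 = 0.5625, f(x_1) = 0.569783, coefficient = 4
x_2 = 0.8750, f(x_2) = 0.416862, coefficient = 2
x_3 = 1.1875, f(x_3) = 0.304983, coefficient = 4
x_4 = 1.5000, f(x_4) = 0.223130, coefficient = 2
x_5 = 1.8125, f(x_5) = 0.163246, coefficient = 4
x_6 = 2.1250, f(x_6) = 0.119433, coefficient = 2
x_7 = 2.4375, f(x_7) = 0.087379, coefficient = 4
x_8 = 2.7500, f(x_8) = 0.063928, coefficient = 1

I ≈ (0.312500/3) × 6.863139 = 0.714910
Exact value: 0.714873
Error: 0.000037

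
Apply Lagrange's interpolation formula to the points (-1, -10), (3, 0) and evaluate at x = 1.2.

Lagrange interpolation formula:
P(x) = Σ yᵢ × Lᵢ(x)
where Lᵢ(x) = Π_{j≠i} (x - xⱼ)/(xᵢ - xⱼ)

L_0(1.2) = (1.2 - 3)/(-1 - 3) = 0.450000
L_1(1.2) = (1.2 - (-1))/(3 - (-1)) = 0.550000

P(1.2) = (-10)×L_0(1.2) + 0×L_1(1.2)
P(1.2) = -4.500000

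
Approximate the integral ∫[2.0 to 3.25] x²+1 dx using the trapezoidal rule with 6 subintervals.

f(x) = x²+1
a = 2.0, b = 3.25, n = 6
h = (b - a)/n = 0.208333

Trapezoidal rule: (h/2)[f(x₀) + 2f(x₁) + 2f(x₂) + ... + f(xₙ)]

x_0 = 2.0000, f(x_0) = 5.000000, coefficient = 1
x_1 = 2.2083, f(x_1) = 5.876736, coefficient = 2
x_2 = 2.4167, f(x_2) = 6.840278, coefficient = 2
x_3 = 2.6250, f(x_3) = 7.890625, coefficient = 2
x_4 = 2.8333, f(x_4) = 9.027778, coefficient = 2
x_5 = 3.0417, f(x_5) = 10.251736, coefficient = 2
x_6 = 3.2500, f(x_6) = 11.562500, coefficient = 1

I ≈ (0.208333/2) × 96.336806 = 10.035084
Exact value: 10.026042
Error: 0.009042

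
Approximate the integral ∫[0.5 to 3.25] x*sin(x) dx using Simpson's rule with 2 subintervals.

f(x) = x*sin(x)
a = 0.5, b = 3.25, n = 2
h = (b - a)/n = 1.375000

Simpson's rule: (h/3)[f(x₀) + 4f(x₁) + 2f(x₂) + ... + f(xₙ)]

x_0 = 0.5000, f(x_0) = 0.239713, coefficient = 1
x_1 = 1.8750, f(x_1) = 1.788911, coefficient = 4
x_2 = 3.2500, f(x_2) = -0.351634, coefficient = 1

I ≈ (1.375000/3) × 7.043722 = 3.228373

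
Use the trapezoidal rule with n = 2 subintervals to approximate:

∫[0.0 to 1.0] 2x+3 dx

f(x) = 2x+3
a = 0.0, b = 1.0, n = 2
h = (b - a)/n = 0.500000

Trapezoidal rule: (h/2)[f(x₀) + 2f(x₁) + 2f(x₂) + ... + f(xₙ)]

x_0 = 0.0000, f(x_0) = 3.000000, coefficient = 1
x_1 = 0.5000, f(x_1) = 4.000000, coefficient = 2
x_2 = 1.0000, f(x_2) = 5.000000, coefficient = 1

I ≈ (0.500000/2) × 16.000000 = 4.000000
Exact value: 4.000000
Error: 0.000000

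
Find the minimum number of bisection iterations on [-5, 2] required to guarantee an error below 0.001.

We need (b-a)/2^n ≤ 0.001
(2 - (-5))/2^n ≤ 0.001
7/2^n ≤ 0.001
2^n ≥ 7000
n ≥ log₂(7000) = 12.77
n ≥ 13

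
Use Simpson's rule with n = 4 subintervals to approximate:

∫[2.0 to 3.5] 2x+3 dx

f(x) = 2x+3
a = 2.0, b = 3.5, n = 4
h = (b - a)/n = 0.375000

Simpson's rule: (h/3)[f(x₀) + 4f(x₁) + 2f(x₂) + ... + f(xₙ)]

x_0 = 2.0000, f(x_0) = 7.000000, coefficient = 1
x_1 = 2.3750, f(x_1) = 7.750000, coefficient = 4
x_2 = 2.7500, f(x_2) = 8.500000, coefficient = 2
x_3 = 3.1250, f(x_3) = 9.250000, coefficient = 4
x_4 = 3.5000, f(x_4) = 10.000000, coefficient = 1

I ≈ (0.375000/3) × 102.000000 = 12.750000
Exact value: 12.750000
Error: 0.000000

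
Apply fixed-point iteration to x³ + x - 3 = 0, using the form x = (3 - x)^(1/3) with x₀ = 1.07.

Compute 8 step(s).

Equation: x³ + x - 3 = 0
Fixed-point form: x = (3 - x)^(1/3)
x₀ = 1.07

x_1 = g(1.070000) = 1.245047
x_2 = g(1.245047) = 1.206207
x_3 = g(1.206207) = 1.215041
x_4 = g(1.215041) = 1.213043
x_5 = g(1.213043) = 1.213495
x_6 = g(1.213495) = 1.213393
x_7 = g(1.213393) = 1.213416
x_8 = g(1.213416) = 1.213411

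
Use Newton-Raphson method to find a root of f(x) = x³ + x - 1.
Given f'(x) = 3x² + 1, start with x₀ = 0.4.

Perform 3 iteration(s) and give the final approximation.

f(x) = x³ + x - 1
f'(x) = 3x² + 1
x₀ = 0.4

Newton-Raphson formula: x_{n+1} = x_n - f(x_n)/f'(x_n)

Iteration 1:
  f(0.400000) = -0.536000
  f'(0.400000) = 1.480000
  x_1 = 0.400000 - (-0.536000)/1.480000 = 0.762162
Iteration 2:
  f(0.762162) = 0.204895
  f'(0.762162) = 2.742673
  x_2 = 0.762162 - 0.204895/2.742673 = 0.687456
Iteration 3:
  f(0.687456) = 0.012344
  f'(0.687456) = 2.417786
  x_3 = 0.687456 - 0.012344/2.417786 = 0.682350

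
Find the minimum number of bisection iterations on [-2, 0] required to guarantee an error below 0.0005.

We need (b-a)/2^n ≤ 0.0005
(0 - (-2))/2^n ≤ 0.0005
2/2^n ≤ 0.0005
2^n ≥ 4000
n ≥ log₂(4000) = 11.97
n ≥ 12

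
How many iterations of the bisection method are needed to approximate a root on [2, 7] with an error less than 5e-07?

We need (b-a)/2^n ≤ 5e-07
(7 - 2)/2^n ≤ 5e-07
5/2^n ≤ 5e-07
2^n ≥ 10000000
n ≥ log₂(10000000) = 23.25
n ≥ 24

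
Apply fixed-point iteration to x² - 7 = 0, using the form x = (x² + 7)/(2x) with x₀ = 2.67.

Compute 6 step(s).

Equation: x² - 7 = 0
Fixed-point form: x = (x² + 7)/(2x)
x₀ = 2.67

x_1 = g(2.670000) = 2.645861
x_2 = g(2.645861) = 2.645751
x_3 = g(2.645751) = 2.645751
x_4 = g(2.645751) = 2.645751
x_5 = g(2.645751) = 2.645751
x_6 = g(2.645751) = 2.645751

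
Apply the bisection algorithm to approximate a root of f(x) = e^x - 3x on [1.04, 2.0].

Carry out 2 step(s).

f(x) = e^x - 3x
Initial interval: [1.04, 2.0]

Iteration 1:
  c_1 = (1.040000 + 2.000000)/2 = 1.520000
  f(c_1) = f(1.520000) = 0.012225
  f(a) × f(c) < 0, new interval: [1.040000, 1.520000]
Iteration 2:
  c_2 = (1.040000 + 1.520000)/2 = 1.280000
  f(c_2) = f(1.280000) = -0.243360
  f(a) × f(c) ≥ 0, new interval: [1.280000, 1.520000]

After 2 iteration(s), the approximation is c_2 = 1.280000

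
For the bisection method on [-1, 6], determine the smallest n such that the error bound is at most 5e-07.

We need (b-a)/2^n ≤ 5e-07
(6 - (-1))/2^n ≤ 5e-07
7/2^n ≤ 5e-07
2^n ≥ 14000000
n ≥ log₂(14000000) = 23.74
n ≥ 24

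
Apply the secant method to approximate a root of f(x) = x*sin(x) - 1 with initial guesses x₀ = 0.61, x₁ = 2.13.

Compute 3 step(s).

f(x) = x*sin(x) - 1
x₀ = 0.61, x₁ = 2.13

Secant formula: x_{n+1} = x_n - f(x_n)(x_n - x_{n-1})/(f(x_n) - f(x_{n-1}))

Iteration 1:
  f(0.610000) = -0.650551
  f(2.130000) = 0.805554
  x_2 = 2.130000 - 0.805554×(2.130000 - 0.610000)/(0.805554 - (-0.650551))
       = 1.289098
Iteration 2:
  f(2.130000) = 0.805554
  f(1.289098) = 0.238287
  x_3 = 1.289098 - 0.238287×(1.289098 - 2.130000)/(0.238287 - 0.805554)
       = 0.935866
Iteration 3:
  f(1.289098) = 0.238287
  f(0.935866) = -0.246522
  x_4 = 0.935866 - (-0.246522)×(0.935866 - 1.289098)/(-0.246522 - 0.238287)
       = 1.115482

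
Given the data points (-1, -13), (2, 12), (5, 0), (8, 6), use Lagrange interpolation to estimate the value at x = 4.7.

Lagrange interpolation formula:
P(x) = Σ yᵢ × Lᵢ(x)
where Lᵢ(x) = Π_{j≠i} (x - xⱼ)/(xᵢ - xⱼ)

L_0(4.7) = (4.7 - 2)/(-1 - 2) × (4.7 - 5)/(-1 - 5) × (4.7 - 8)/(-1 - 8) = -0.016500
L_1(4.7) = (4.7 - (-1))/(2 - (-1)) × (4.7 - 5)/(2 - 5) × (4.7 - 8)/(2 - 8) = 0.104500
L_2(4.7) = (4.7 - (-1))/(5 - (-1)) × (4.7 - 2)/(5 - 2) × (4.7 - 8)/(5 - 8) = 0.940500
L_3(4.7) = (4.7 - (-1))/(8 - (-1)) × (4.7 - 2)/(8 - 2) × (4.7 - 5)/(8 - 5) = -0.028500

P(4.7) = (-13)×L_0(4.7) + 12×L_1(4.7) + 0×L_2(4.7) + 6×L_3(4.7)
P(4.7) = 1.297500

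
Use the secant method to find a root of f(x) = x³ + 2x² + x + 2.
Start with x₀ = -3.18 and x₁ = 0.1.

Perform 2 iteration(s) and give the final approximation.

f(x) = x³ + 2x² + x + 2
x₀ = -3.18, x₁ = 0.1

Secant formula: x_{n+1} = x_n - f(x_n)(x_n - x_{n-1})/(f(x_n) - f(x_{n-1}))

Iteration 1:
  f(-3.180000) = -13.112632
  f(0.100000) = 2.121000
  x_2 = 0.100000 - 2.121000×(0.100000 - (-3.180000))/(2.121000 - (-13.112632))
       = -0.356679
Iteration 2:
  f(0.100000) = 2.121000
  f(-0.356679) = 1.852384
  x_3 = -0.356679 - 1.852384×(-0.356679 - 0.100000)/(1.852384 - 2.121000)
       = -3.505953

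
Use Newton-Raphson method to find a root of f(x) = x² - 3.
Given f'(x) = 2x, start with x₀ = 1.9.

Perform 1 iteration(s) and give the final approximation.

f(x) = x² - 3
f'(x) = 2x
x₀ = 1.9

Newton-Raphson formula: x_{n+1} = x_n - f(x_n)/f'(x_n)

Iteration 1:
  f(1.900000) = 0.610000
  f'(1.900000) = 3.800000
  x_1 = 1.900000 - 0.610000/3.800000 = 1.739474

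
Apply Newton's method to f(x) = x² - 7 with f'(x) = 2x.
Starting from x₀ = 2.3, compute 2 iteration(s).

f(x) = x² - 7
f'(x) = 2x
x₀ = 2.3

Newton-Raphson formula: x_{n+1} = x_n - f(x_n)/f'(x_n)

Iteration 1:
  f(2.300000) = -1.710000
  f'(2.300000) = 4.600000
  x_1 = 2.300000 - (-1.710000)/4.600000 = 2.671739
Iteration 2:
  f(2.671739) = 0.138190
  f'(2.671739) = 5.343478
  x_2 = 2.671739 - 0.138190/5.343478 = 2.645878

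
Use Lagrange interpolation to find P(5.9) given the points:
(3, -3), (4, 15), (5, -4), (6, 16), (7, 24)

Lagrange interpolation formula:
P(x) = Σ yᵢ × Lᵢ(x)
where Lᵢ(x) = Π_{j≠i} (x - xⱼ)/(xᵢ - xⱼ)

L_0(5.9) = (5.9 - 4)/(3 - 4) × (5.9 - 5)/(3 - 5) × (5.9 - 6)/(3 - 6) × (5.9 - 7)/(3 - 7) = 0.007837
L_1(5.9) = (5.9 - 3)/(4 - 3) × (5.9 - 5)/(4 - 5) × (5.9 - 6)/(4 - 6) × (5.9 - 7)/(4 - 7) = -0.047850
L_2(5.9) = (5.9 - 3)/(5 - 3) × (5.9 - 4)/(5 - 4) × (5.9 - 6)/(5 - 6) × (5.9 - 7)/(5 - 7) = 0.151525
L_3(5.9) = (5.9 - 3)/(6 - 3) × (5.9 - 4)/(6 - 4) × (5.9 - 5)/(6 - 5) × (5.9 - 7)/(6 - 7) = 0.909150
L_4(5.9) = (5.9 - 3)/(7 - 3) × (5.9 - 4)/(7 - 4) × (5.9 - 5)/(7 - 5) × (5.9 - 6)/(7 - 6) = -0.020662

P(5.9) = (-3)×L_0(5.9) + 15×L_1(5.9) + (-4)×L_2(5.9) + 16×L_3(5.9) + 24×L_4(5.9)
P(5.9) = 12.703138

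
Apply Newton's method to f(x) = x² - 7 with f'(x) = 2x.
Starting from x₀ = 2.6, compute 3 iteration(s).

f(x) = x² - 7
f'(x) = 2x
x₀ = 2.6

Newton-Raphson formula: x_{n+1} = x_n - f(x_n)/f'(x_n)

Iteration 1:
  f(2.600000) = -0.240000
  f'(2.600000) = 5.200000
  x_1 = 2.600000 - (-0.240000)/5.200000 = 2.646154
Iteration 2:
  f(2.646154) = 0.002130
  f'(2.646154) = 5.292308
  x_2 = 2.646154 - 0.002130/5.292308 = 2.645751
Iteration 3:
  f(2.645751) = 0.000000
  f'(2.645751) = 5.291503
  x_3 = 2.645751 - 0.000000/5.291503 = 2.645751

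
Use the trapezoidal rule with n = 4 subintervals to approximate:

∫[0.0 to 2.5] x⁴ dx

f(x) = x⁴
a = 0.0, b = 2.5, n = 4
h = (b - a)/n = 0.625000

Trapezoidal rule: (h/2)[f(x₀) + 2f(x₁) + 2f(x₂) + ... + f(xₙ)]

x_0 = 0.0000, f(x_0) = 0.000000, coefficient = 1
x_1 = 0.6250, f(x_1) = 0.152588, coefficient = 2
x_2 = 1.2500, f(x_2) = 2.441406, coefficient = 2
x_3 = 1.8750, f(x_3) = 12.359619, coefficient = 2
x_4 = 2.5000, f(x_4) = 39.062500, coefficient = 1

I ≈ (0.625000/2) × 68.969727 = 21.553040
Exact value: 19.531250
Error: 2.021790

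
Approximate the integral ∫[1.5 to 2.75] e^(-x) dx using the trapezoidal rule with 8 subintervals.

f(x) = e^(-x)
a = 1.5, b = 2.75, n = 8
h = (b - a)/n = 0.156250

Trapezoidal rule: (h/2)[f(x₀) + 2f(x₁) + 2f(x₂) + ... + f(xₙ)]

x_0 = 1.5000, f(x_0) = 0.223130, coefficient = 1
x_1 = 1.6562, f(x_1) = 0.190853, coefficient = 2
x_2 = 1.8125, f(x_2) = 0.163246, coefficient = 2
x_3 = 1.9688, f(x_3) = 0.139631, coefficient = 2
x_4 = 2.1250, f(x_4) = 0.119433, coefficient = 2
x_5 = 2.2812, f(x_5) = 0.102156, coefficient = 2
x_6 = 2.4375, f(x_6) = 0.087379, coefficient = 2
x_7 = 2.5938, f(x_7) = 0.074739, coefficient = 2
x_8 = 2.7500, f(x_8) = 0.063928, coefficient = 1

I ≈ (0.156250/2) × 2.041934 = 0.159526
Exact value: 0.159202
Error: 0.000324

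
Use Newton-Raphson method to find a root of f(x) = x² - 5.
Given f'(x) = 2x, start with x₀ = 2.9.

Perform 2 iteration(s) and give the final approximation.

f(x) = x² - 5
f'(x) = 2x
x₀ = 2.9

Newton-Raphson formula: x_{n+1} = x_n - f(x_n)/f'(x_n)

Iteration 1:
  f(2.900000) = 3.410000
  f'(2.900000) = 5.800000
  x_1 = 2.900000 - 3.410000/5.800000 = 2.312069
Iteration 2:
  f(2.312069) = 0.345663
  f'(2.312069) = 4.624138
  x_2 = 2.312069 - 0.345663/4.624138 = 2.237317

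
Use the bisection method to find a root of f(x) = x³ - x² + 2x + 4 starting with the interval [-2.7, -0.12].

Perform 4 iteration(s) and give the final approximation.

f(x) = x³ - x² + 2x + 4
Initial interval: [-2.7, -0.12]

Iteration 1:
  c_1 = (-2.700000 + (-0.120000))/2 = -1.410000
  f(c_1) = f(-1.410000) = -3.611321
  f(a) × f(c) ≥ 0, new interval: [-1.410000, -0.120000]
Iteration 2:
  c_2 = (-1.410000 + (-0.120000))/2 = -0.765000
  f(c_2) = f(-0.765000) = 1.437078
  f(a) × f(c) < 0, new interval: [-1.410000, -0.765000]
Iteration 3:
  c_3 = (-1.410000 + (-0.765000))/2 = -1.087500
  f(c_3) = f(-1.087500) = -0.643795
  f(a) × f(c) ≥ 0, new interval: [-1.087500, -0.765000]
Iteration 4:
  c_4 = (-1.087500 + (-0.765000))/2 = -0.926250
  f(c_4) = f(-0.926250) = 0.494895
  f(a) × f(c) < 0, new interval: [-1.087500, -0.926250]

After 4 iteration(s), the approximation is c_4 = -0.926250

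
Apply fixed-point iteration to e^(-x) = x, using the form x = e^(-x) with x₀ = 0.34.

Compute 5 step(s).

Equation: e^(-x) = x
Fixed-point form: x = e^(-x)
x₀ = 0.34

x_1 = g(0.340000) = 0.711770
x_2 = g(0.711770) = 0.490775
x_3 = g(0.490775) = 0.612152
x_4 = g(0.612152) = 0.542183
x_5 = g(0.542183) = 0.581478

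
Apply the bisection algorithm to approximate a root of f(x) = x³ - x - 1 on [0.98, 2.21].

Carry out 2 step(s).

f(x) = x³ - x - 1
Initial interval: [0.98, 2.21]

Iteration 1:
  c_1 = (0.980000 + 2.210000)/2 = 1.595000
  f(c_1) = f(1.595000) = 1.462720
  f(a) × f(c) < 0, new interval: [0.980000, 1.595000]
Iteration 2:
  c_2 = (0.980000 + 1.595000)/2 = 1.287500
  f(c_2) = f(1.287500) = -0.153268
  f(a) × f(c) ≥ 0, new interval: [1.287500, 1.595000]

After 2 iteration(s), the approximation is c_2 = 1.287500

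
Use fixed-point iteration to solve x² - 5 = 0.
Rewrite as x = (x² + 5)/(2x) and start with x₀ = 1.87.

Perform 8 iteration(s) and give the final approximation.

Equation: x² - 5 = 0
Fixed-point form: x = (x² + 5)/(2x)
x₀ = 1.87

x_1 = g(1.870000) = 2.271898
x_2 = g(2.271898) = 2.236351
x_3 = g(2.236351) = 2.236068
x_4 = g(2.236068) = 2.236068
x_5 = g(2.236068) = 2.236068
x_6 = g(2.236068) = 2.236068
x_7 = g(2.236068) = 2.236068
x_8 = g(2.236068) = 2.236068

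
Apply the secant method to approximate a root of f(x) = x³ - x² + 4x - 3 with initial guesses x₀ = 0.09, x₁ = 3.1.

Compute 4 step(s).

f(x) = x³ - x² + 4x - 3
x₀ = 0.09, x₁ = 3.1

Secant formula: x_{n+1} = x_n - f(x_n)(x_n - x_{n-1})/(f(x_n) - f(x_{n-1}))

Iteration 1:
  f(0.090000) = -2.647371
  f(3.100000) = 29.581000
  x_2 = 3.100000 - 29.581000×(3.100000 - 0.090000)/(29.581000 - (-2.647371))
       = 0.337254
Iteration 2:
  f(3.100000) = 29.581000
  f(0.337254) = -1.726366
  x_3 = 0.337254 - (-1.726366)×(0.337254 - 3.100000)/(-1.726366 - 29.581000)
       = 0.489598
Iteration 3:
  f(0.337254) = -1.726366
  f(0.489598) = -1.163953
  x_4 = 0.489598 - (-1.163953)×(0.489598 - 0.337254)/(-1.163953 - (-1.726366))
       = 0.804886
Iteration 4:
  f(0.489598) = -1.163953
  f(0.804886) = 0.093143
  x_5 = 0.804886 - 0.093143×(0.804886 - 0.489598)/(0.093143 - (-1.163953))
       = 0.781526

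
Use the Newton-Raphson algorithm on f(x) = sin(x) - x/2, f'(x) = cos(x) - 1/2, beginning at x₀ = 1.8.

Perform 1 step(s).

f(x) = sin(x) - x/2
f'(x) = cos(x) - 1/2
x₀ = 1.8

Newton-Raphson formula: x_{n+1} = x_n - f(x_n)/f'(x_n)

Iteration 1:
  f(1.800000) = 0.073848
  f'(1.800000) = -0.727202
  x_1 = 1.800000 - 0.073848/(-0.727202) = 1.901550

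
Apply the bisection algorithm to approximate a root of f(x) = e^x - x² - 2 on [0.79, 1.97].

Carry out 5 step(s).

f(x) = e^x - x² - 2
Initial interval: [0.79, 1.97]

Iteration 1:
  c_1 = (0.790000 + 1.970000)/2 = 1.380000
  f(c_1) = f(1.380000) = 0.070502
  f(a) × f(c) < 0, new interval: [0.790000, 1.380000]
Iteration 2:
  c_2 = (0.790000 + 1.380000)/2 = 1.085000
  f(c_2) = f(1.085000) = -0.217785
  f(a) × f(c) ≥ 0, new interval: [1.085000, 1.380000]
Iteration 3:
  c_3 = (1.085000 + 1.380000)/2 = 1.232500
  f(c_3) = f(1.232500) = -0.089263
  f(a) × f(c) ≥ 0, new interval: [1.232500, 1.380000]
Iteration 4:
  c_4 = (1.232500 + 1.380000)/2 = 1.306250
  f(c_4) = f(1.306250) = -0.013987
  f(a) × f(c) ≥ 0, new interval: [1.306250, 1.380000]
Iteration 5:
  c_5 = (1.306250 + 1.380000)/2 = 1.343125
  f(c_5) = f(1.343125) = 0.027012
  f(a) × f(c) < 0, new interval: [1.306250, 1.343125]

After 5 iteration(s), the approximation is c_5 = 1.343125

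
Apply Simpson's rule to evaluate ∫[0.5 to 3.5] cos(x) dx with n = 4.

f(x) = cos(x)
a = 0.5, b = 3.5, n = 4
h = (b - a)/n = 0.750000

Simpson's rule: (h/3)[f(x₀) + 4f(x₁) + 2f(x₂) + ... + f(xₙ)]

x_0 = 0.5000, f(x_0) = 0.877583, coefficient = 1
x_1 = 1.2500, f(x_1) = 0.315322, coefficient = 4
x_2 = 2.0000, f(x_2) = -0.416147, coefficient = 2
x_3 = 2.7500, f(x_3) = -0.924302, coefficient = 4
x_4 = 3.5000, f(x_4) = -0.936457, coefficient = 1

I ≈ (0.750000/3) × -3.327088 = -0.831772
Exact value: -0.830209
Error: 0.001563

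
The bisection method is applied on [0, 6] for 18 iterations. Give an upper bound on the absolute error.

Bisection error bound: |error| ≤ (b-a)/2^n
|error| ≤ (6 - 0)/2^18 = 6/2^18
|error| ≤ 0.0000228882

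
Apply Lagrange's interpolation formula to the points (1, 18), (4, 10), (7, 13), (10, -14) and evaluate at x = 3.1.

Lagrange interpolation formula:
P(x) = Σ yᵢ × Lᵢ(x)
where Lᵢ(x) = Π_{j≠i} (x - xⱼ)/(xᵢ - xⱼ)

L_0(3.1) = (3.1 - 4)/(1 - 4) × (3.1 - 7)/(1 - 7) × (3.1 - 10)/(1 - 10) = 0.149500
L_1(3.1) = (3.1 - 1)/(4 - 1) × (3.1 - 7)/(4 - 7) × (3.1 - 10)/(4 - 10) = 1.046500
L_2(3.1) = (3.1 - 1)/(7 - 1) × (3.1 - 4)/(7 - 4) × (3.1 - 10)/(7 - 10) = -0.241500
L_3(3.1) = (3.1 - 1)/(10 - 1) × (3.1 - 4)/(10 - 4) × (3.1 - 7)/(10 - 7) = 0.045500

P(3.1) = 18×L_0(3.1) + 10×L_1(3.1) + 13×L_2(3.1) + (-14)×L_3(3.1)
P(3.1) = 9.379500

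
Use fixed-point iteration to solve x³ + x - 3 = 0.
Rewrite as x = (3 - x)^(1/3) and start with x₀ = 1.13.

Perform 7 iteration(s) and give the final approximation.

Equation: x³ + x - 3 = 0
Fixed-point form: x = (3 - x)^(1/3)
x₀ = 1.13

x_1 = g(1.130000) = 1.232009
x_2 = g(1.232009) = 1.209187
x_3 = g(1.209187) = 1.214367
x_4 = g(1.214367) = 1.213195
x_5 = g(1.213195) = 1.213461
x_6 = g(1.213461) = 1.213401
x_7 = g(1.213401) = 1.213414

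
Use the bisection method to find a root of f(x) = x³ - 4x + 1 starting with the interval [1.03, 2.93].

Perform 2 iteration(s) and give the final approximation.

f(x) = x³ - 4x + 1
Initial interval: [1.03, 2.93]

Iteration 1:
  c_1 = (1.030000 + 2.930000)/2 = 1.980000
  f(c_1) = f(1.980000) = 0.842392
  f(a) × f(c) < 0, new interval: [1.030000, 1.980000]
Iteration 2:
  c_2 = (1.030000 + 1.980000)/2 = 1.505000
  f(c_2) = f(1.505000) = -1.611137
  f(a) × f(c) ≥ 0, new interval: [1.505000, 1.980000]

After 2 iteration(s), the approximation is c_2 = 1.505000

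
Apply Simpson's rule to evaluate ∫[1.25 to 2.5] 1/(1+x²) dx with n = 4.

f(x) = 1/(1+x²)
a = 1.25, b = 2.5, n = 4
h = (b - a)/n = 0.312500

Simpson's rule: (h/3)[f(x₀) + 4f(x₁) + 2f(x₂) + ... + f(xₙ)]

x_0 = 1.2500, f(x_0) = 0.390244, coefficient = 1
x_1 = 1.5625, f(x_1) = 0.290579, coefficient = 4
x_2 = 1.8750, f(x_2) = 0.221453, coefficient = 2
x_3 = 2.1875, f(x_3) = 0.172856, coefficient = 4
x_4 = 2.5000, f(x_4) = 0.137931, coefficient = 1

I ≈ (0.312500/3) × 2.824822 = 0.294252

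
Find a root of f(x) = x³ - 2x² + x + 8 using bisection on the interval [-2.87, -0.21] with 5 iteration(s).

f(x) = x³ - 2x² + x + 8
Initial interval: [-2.87, -0.21]

Iteration 1:
  c_1 = (-2.870000 + (-0.210000))/2 = -1.540000
  f(c_1) = f(-1.540000) = -1.935464
  f(a) × f(c) ≥ 0, new interval: [-1.540000, -0.210000]
Iteration 2:
  c_2 = (-1.540000 + (-0.210000))/2 = -0.875000
  f(c_2) = f(-0.875000) = 4.923828
  f(a) × f(c) < 0, new interval: [-1.540000, -0.875000]
Iteration 3:
  c_3 = (-1.540000 + (-0.875000))/2 = -1.207500
  f(c_3) = f(-1.207500) = 2.115785
  f(a) × f(c) < 0, new interval: [-1.540000, -1.207500]
Iteration 4:
  c_4 = (-1.540000 + (-1.207500))/2 = -1.373750
  f(c_4) = f(-1.373750) = 0.259346
  f(a) × f(c) < 0, new interval: [-1.540000, -1.373750]
Iteration 5:
  c_5 = (-1.540000 + (-1.373750))/2 = -1.456875
  f(c_5) = f(-1.456875) = -0.794040
  f(a) × f(c) ≥ 0, new interval: [-1.456875, -1.373750]

After 5 iteration(s), the approximation is c_5 = -1.456875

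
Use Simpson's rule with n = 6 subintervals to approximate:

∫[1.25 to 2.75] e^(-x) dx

f(x) = e^(-x)
a = 1.25, b = 2.75, n = 6
h = (b - a)/n = 0.250000

Simpson's rule: (h/3)[f(x₀) + 4f(x₁) + 2f(x₂) + ... + f(xₙ)]

x_0 = 1.2500, f(x_0) = 0.286505, coefficient = 1
x_1 = 1.5000, f(x_1) = 0.223130, coefficient = 4
x_2 = 1.7500, f(x_2) = 0.173774, coefficient = 2
x_3 = 2.0000, f(x_3) = 0.135335, coefficient = 4
x_4 = 2.2500, f(x_4) = 0.105399, coefficient = 2
x_5 = 2.5000, f(x_5) = 0.082085, coefficient = 4
x_6 = 2.7500, f(x_6) = 0.063928, coefficient = 1

I ≈ (0.250000/3) × 2.670981 = 0.222582
Exact value: 0.222577
Error: 0.000005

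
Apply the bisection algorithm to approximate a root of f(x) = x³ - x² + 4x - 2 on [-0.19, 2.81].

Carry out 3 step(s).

f(x) = x³ - x² + 4x - 2
Initial interval: [-0.19, 2.81]

Iteration 1:
  c_1 = (-0.190000 + 2.810000)/2 = 1.310000
  f(c_1) = f(1.310000) = 3.771991
  f(a) × f(c) < 0, new interval: [-0.190000, 1.310000]
Iteration 2:
  c_2 = (-0.190000 + 1.310000)/2 = 0.560000
  f(c_2) = f(0.560000) = 0.102016
  f(a) × f(c) < 0, new interval: [-0.190000, 0.560000]
Iteration 3:
  c_3 = (-0.190000 + 0.560000)/2 = 0.185000
  f(c_3) = f(0.185000) = -1.287893
  f(a) × f(c) ≥ 0, new interval: [0.185000, 0.560000]

After 3 iteration(s), the approximation is c_3 = 0.185000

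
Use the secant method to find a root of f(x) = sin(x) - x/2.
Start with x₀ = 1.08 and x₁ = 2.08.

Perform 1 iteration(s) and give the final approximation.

f(x) = sin(x) - x/2
x₀ = 1.08, x₁ = 2.08

Secant formula: x_{n+1} = x_n - f(x_n)(x_n - x_{n-1})/(f(x_n) - f(x_{n-1}))

Iteration 1:
  f(1.080000) = 0.341958
  f(2.080000) = -0.166867
  x_2 = 2.080000 - (-0.166867)×(2.080000 - 1.080000)/(-0.166867 - 0.341958)
       = 1.752054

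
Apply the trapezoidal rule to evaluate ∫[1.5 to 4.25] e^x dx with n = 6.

f(x) = e^x
a = 1.5, b = 4.25, n = 6
h = (b - a)/n = 0.458333

Trapezoidal rule: (h/2)[f(x₀) + 2f(x₁) + 2f(x₂) + ... + f(xₙ)]

x_0 = 1.5000, f(x_0) = 4.481689, coefficient = 1
x_1 = 1.9583, f(x_1) = 7.087505, coefficient = 2
x_2 = 2.4167, f(x_2) = 11.208436, coefficient = 2
x_3 = 2.8750, f(x_3) = 17.725424, coefficient = 2
x_4 = 3.3333, f(x_4) = 28.031625, coefficient = 2
x_5 = 3.7917, f(x_5) = 44.330222, coefficient = 2
x_6 = 4.2500, f(x_6) = 70.105412, coefficient = 1

I ≈ (0.458333/2) × 291.353525 = 66.768516
Exact value: 65.623723
Error: 1.144793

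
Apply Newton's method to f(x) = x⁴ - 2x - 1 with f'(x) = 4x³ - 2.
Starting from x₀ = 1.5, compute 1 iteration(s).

f(x) = x⁴ - 2x - 1
f'(x) = 4x³ - 2
x₀ = 1.5

Newton-Raphson formula: x_{n+1} = x_n - f(x_n)/f'(x_n)

Iteration 1:
  f(1.500000) = 1.062500
  f'(1.500000) = 11.500000
  x_1 = 1.500000 - 1.062500/11.500000 = 1.407609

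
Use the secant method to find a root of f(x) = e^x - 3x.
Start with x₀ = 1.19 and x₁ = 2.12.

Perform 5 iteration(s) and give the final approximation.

f(x) = e^x - 3x
x₀ = 1.19, x₁ = 2.12

Secant formula: x_{n+1} = x_n - f(x_n)(x_n - x_{n-1})/(f(x_n) - f(x_{n-1}))

Iteration 1:
  f(1.190000) = -0.282919
  f(2.120000) = 1.971137
  x_2 = 2.120000 - 1.971137×(2.120000 - 1.190000)/(1.971137 - (-0.282919))
       = 1.306729
Iteration 2:
  f(2.120000) = 1.971137
  f(1.306729) = -0.226116
  x_3 = 1.306729 - (-0.226116)×(1.306729 - 2.120000)/(-0.226116 - 1.971137)
       = 1.390422
Iteration 3:
  f(1.306729) = -0.226116
  f(1.390422) = -0.154722
  x_4 = 1.390422 - (-0.154722)×(1.390422 - 1.306729)/(-0.154722 - (-0.226116))
       = 1.571794
Iteration 4:
  f(1.390422) = -0.154722
  f(1.571794) = 0.099898
  x_5 = 1.571794 - 0.099898×(1.571794 - 1.390422)/(0.099898 - (-0.154722))
       = 1.500634
Iteration 5:
  f(1.571794) = 0.099898
  f(1.500634) = -0.017370
  x_6 = 1.500634 - (-0.017370)×(1.500634 - 1.571794)/(-0.017370 - 0.099898)
       = 1.511175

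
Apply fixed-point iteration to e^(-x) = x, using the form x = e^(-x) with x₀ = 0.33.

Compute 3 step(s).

Equation: e^(-x) = x
Fixed-point form: x = e^(-x)
x₀ = 0.33

x_1 = g(0.330000) = 0.718924
x_2 = g(0.718924) = 0.487276
x_3 = g(0.487276) = 0.614297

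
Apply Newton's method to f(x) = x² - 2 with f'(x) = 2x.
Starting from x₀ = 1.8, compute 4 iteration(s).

f(x) = x² - 2
f'(x) = 2x
x₀ = 1.8

Newton-Raphson formula: x_{n+1} = x_n - f(x_n)/f'(x_n)

Iteration 1:
  f(1.800000) = 1.240000
  f'(1.800000) = 3.600000
  x_1 = 1.800000 - 1.240000/3.600000 = 1.455556
Iteration 2:
  f(1.455556) = 0.118642
  f'(1.455556) = 2.911111
  x_2 = 1.455556 - 0.118642/2.911111 = 1.414801
Iteration 3:
  f(1.414801) = 0.001661
  f'(1.414801) = 2.829601
  x_3 = 1.414801 - 0.001661/2.829601 = 1.414214
Iteration 4:
  f(1.414214) = 0.000000
  f'(1.414214) = 2.828427
  x_4 = 1.414214 - 0.000000/2.828427 = 1.414214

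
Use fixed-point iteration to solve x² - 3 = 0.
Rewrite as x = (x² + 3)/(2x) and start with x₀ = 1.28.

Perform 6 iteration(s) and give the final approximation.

Equation: x² - 3 = 0
Fixed-point form: x = (x² + 3)/(2x)
x₀ = 1.28

x_1 = g(1.280000) = 1.811875
x_2 = g(1.811875) = 1.733809
x_3 = g(1.733809) = 1.732052
x_4 = g(1.732052) = 1.732051
x_5 = g(1.732051) = 1.732051
x_6 = g(1.732051) = 1.732051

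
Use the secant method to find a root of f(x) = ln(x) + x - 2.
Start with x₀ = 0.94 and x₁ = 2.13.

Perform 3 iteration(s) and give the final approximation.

f(x) = ln(x) + x - 2
x₀ = 0.94, x₁ = 2.13

Secant formula: x_{n+1} = x_n - f(x_n)(x_n - x_{n-1})/(f(x_n) - f(x_{n-1}))

Iteration 1:
  f(0.940000) = -1.121875
  f(2.130000) = 0.886122
  x_2 = 2.130000 - 0.886122×(2.130000 - 0.940000)/(0.886122 - (-1.121875))
       = 1.604857
Iteration 2:
  f(2.130000) = 0.886122
  f(1.604857) = 0.077892
  x_3 = 1.604857 - 0.077892×(1.604857 - 2.130000)/(0.077892 - 0.886122)
       = 1.554247
Iteration 3:
  f(1.604857) = 0.077892
  f(1.554247) = -0.004761
  x_4 = 1.554247 - (-0.004761)×(1.554247 - 1.604857)/(-0.004761 - 0.077892)
       = 1.557163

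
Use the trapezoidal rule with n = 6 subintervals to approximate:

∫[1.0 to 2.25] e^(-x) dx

f(x) = e^(-x)
a = 1.0, b = 2.25, n = 6
h = (b - a)/n = 0.208333

Trapezoidal rule: (h/2)[f(x₀) + 2f(x₁) + 2f(x₂) + ... + f(xₙ)]

x_0 = 1.0000, f(x_0) = 0.367879, coefficient = 1
x_1 = 1.2083, f(x_1) = 0.298695, coefficient = 2
x_2 = 1.4167, f(x_2) = 0.242521, coefficient = 2
x_3 = 1.6250, f(x_3) = 0.196912, coefficient = 2
x_4 = 1.8333, f(x_4) = 0.159880, coefficient = 2
x_5 = 2.0417, f(x_5) = 0.129812, coefficient = 2
x_6 = 2.2500, f(x_6) = 0.105399, coefficient = 1

I ≈ (0.208333/2) × 2.528917 = 0.263429
Exact value: 0.262480
Error: 0.000949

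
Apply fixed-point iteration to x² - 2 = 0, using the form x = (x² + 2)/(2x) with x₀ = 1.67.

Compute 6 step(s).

Equation: x² - 2 = 0
Fixed-point form: x = (x² + 2)/(2x)
x₀ = 1.67

x_1 = g(1.670000) = 1.433802
x_2 = g(1.433802) = 1.414347
x_3 = g(1.414347) = 1.414214
x_4 = g(1.414214) = 1.414214
x_5 = g(1.414214) = 1.414214
x_6 = g(1.414214) = 1.414214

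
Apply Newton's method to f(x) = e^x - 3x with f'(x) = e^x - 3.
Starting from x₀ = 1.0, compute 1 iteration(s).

f(x) = e^x - 3x
f'(x) = e^x - 3
x₀ = 1.0

Newton-Raphson formula: x_{n+1} = x_n - f(x_n)/f'(x_n)

Iteration 1:
  f(1.000000) = -0.281718
  f'(1.000000) = -0.281718
  x_1 = 1.000000 - (-0.281718)/(-0.281718) = 0.000000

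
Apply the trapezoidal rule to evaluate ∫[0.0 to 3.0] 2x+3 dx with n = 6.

f(x) = 2x+3
a = 0.0, b = 3.0, n = 6
h = (b - a)/n = 0.500000

Trapezoidal rule: (h/2)[f(x₀) + 2f(x₁) + 2f(x₂) + ... + f(xₙ)]

x_0 = 0.0000, f(x_0) = 3.000000, coefficient = 1
x_1 = 0.5000, f(x_1) = 4.000000, coefficient = 2
x_2 = 1.0000, f(x_2) = 5.000000, coefficient = 2
x_3 = 1.5000, f(x_3) = 6.000000, coefficient = 2
x_4 = 2.0000, f(x_4) = 7.000000, coefficient = 2
x_5 = 2.5000, f(x_5) = 8.000000, coefficient = 2
x_6 = 3.0000, f(x_6) = 9.000000, coefficient = 1

I ≈ (0.500000/2) × 72.000000 = 18.000000
Exact value: 18.000000
Error: 0.000000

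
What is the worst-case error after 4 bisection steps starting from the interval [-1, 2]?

Bisection error bound: |error| ≤ (b-a)/2^n
|error| ≤ (2 - (-1))/2^4 = 3/2^4
|error| ≤ 0.1875000000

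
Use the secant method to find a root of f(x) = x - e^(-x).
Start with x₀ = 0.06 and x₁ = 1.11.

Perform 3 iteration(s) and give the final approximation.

f(x) = x - e^(-x)
x₀ = 0.06, x₁ = 1.11

Secant formula: x_{n+1} = x_n - f(x_n)(x_n - x_{n-1})/(f(x_n) - f(x_{n-1}))

Iteration 1:
  f(0.060000) = -0.881765
  f(1.110000) = 0.780441
  x_2 = 1.110000 - 0.780441×(1.110000 - 0.060000)/(0.780441 - (-0.881765))
       = 0.617003
Iteration 2:
  f(1.110000) = 0.780441
  f(0.617003) = 0.077443
  x_3 = 0.617003 - 0.077443×(0.617003 - 1.110000)/(0.077443 - 0.780441)
       = 0.562693
Iteration 3:
  f(0.617003) = 0.077443
  f(0.562693) = -0.006979
  x_4 = 0.562693 - (-0.006979)×(0.562693 - 0.617003)/(-0.006979 - 0.077443)
       = 0.567183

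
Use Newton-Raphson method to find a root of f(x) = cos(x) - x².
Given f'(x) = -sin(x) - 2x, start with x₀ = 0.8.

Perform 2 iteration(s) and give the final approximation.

f(x) = cos(x) - x²
f'(x) = -sin(x) - 2x
x₀ = 0.8

Newton-Raphson formula: x_{n+1} = x_n - f(x_n)/f'(x_n)

Iteration 1:
  f(0.800000) = 0.056707
  f'(0.800000) = -2.317356
  x_1 = 0.800000 - 0.056707/(-2.317356) = 0.824470
Iteration 2:
  f(0.824470) = -0.000806
  f'(0.824470) = -2.383129
  x_2 = 0.824470 - (-0.000806)/(-2.383129) = 0.824132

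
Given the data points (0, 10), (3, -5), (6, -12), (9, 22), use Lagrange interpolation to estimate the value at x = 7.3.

Lagrange interpolation formula:
P(x) = Σ yᵢ × Lᵢ(x)
where Lᵢ(x) = Π_{j≠i} (x - xⱼ)/(xᵢ - xⱼ)

L_0(7.3) = (7.3 - 3)/(0 - 3) × (7.3 - 6)/(0 - 6) × (7.3 - 9)/(0 - 9) = 0.058660
L_1(7.3) = (7.3 - 0)/(3 - 0) × (7.3 - 6)/(3 - 6) × (7.3 - 9)/(3 - 9) = -0.298759
L_2(7.3) = (7.3 - 0)/(6 - 0) × (7.3 - 3)/(6 - 3) × (7.3 - 9)/(6 - 9) = 0.988204
L_3(7.3) = (7.3 - 0)/(9 - 0) × (7.3 - 3)/(9 - 3) × (7.3 - 6)/(9 - 6) = 0.251895

P(7.3) = 10×L_0(7.3) + (-5)×L_1(7.3) + (-12)×L_2(7.3) + 22×L_3(7.3)
P(7.3) = -4.236352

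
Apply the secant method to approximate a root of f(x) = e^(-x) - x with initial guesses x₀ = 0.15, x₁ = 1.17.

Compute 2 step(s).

f(x) = e^(-x) - x
x₀ = 0.15, x₁ = 1.17

Secant formula: x_{n+1} = x_n - f(x_n)(x_n - x_{n-1})/(f(x_n) - f(x_{n-1}))

Iteration 1:
  f(0.150000) = 0.710708
  f(1.170000) = -0.859633
  x_2 = 1.170000 - (-0.859633)×(1.170000 - 0.150000)/(-0.859633 - 0.710708)
       = 0.611634
Iteration 2:
  f(1.170000) = -0.859633
  f(0.611634) = -0.069170
  x_3 = 0.611634 - (-0.069170)×(0.611634 - 1.170000)/(-0.069170 - (-0.859633))
       = 0.562774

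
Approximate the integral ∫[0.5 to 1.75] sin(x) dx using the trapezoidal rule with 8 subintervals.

f(x) = sin(x)
a = 0.5, b = 1.75, n = 8
h = (b - a)/n = 0.156250

Trapezoidal rule: (h/2)[f(x₀) + 2f(x₁) + 2f(x₂) + ... + f(xₙ)]

x_0 = 0.5000, f(x_0) = 0.479426, coefficient = 1
x_1 = 0.6562, f(x_1) = 0.610150, coefficient = 2
x_2 = 0.8125, f(x_2) = 0.726009, coefficient = 2
x_3 = 0.9688, f(x_3) = 0.824178, coefficient = 2
x_4 = 1.1250, f(x_4) = 0.902268, coefficient = 2
x_5 = 1.2812, f(x_5) = 0.958374, coefficient = 2
x_6 = 1.4375, f(x_6) = 0.991129, coefficient = 2
x_7 = 1.5938, f(x_7) = 0.999737, coefficient = 2
x_8 = 1.7500, f(x_8) = 0.983986, coefficient = 1

I ≈ (0.156250/2) × 13.487100 = 1.053680
Exact value: 1.055829
Error: 0.002149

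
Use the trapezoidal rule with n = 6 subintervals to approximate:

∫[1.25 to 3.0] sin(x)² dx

f(x) = sin(x)²
a = 1.25, b = 3.0, n = 6
h = (b - a)/n = 0.291667

Trapezoidal rule: (h/2)[f(x₀) + 2f(x₁) + 2f(x₂) + ... + f(xₙ)]

x_0 = 1.2500, f(x_0) = 0.900572, coefficient = 1
x_1 = 1.5417, f(x_1) = 0.999152, coefficient = 2
x_2 = 1.8333, f(x_2) = 0.932643, coefficient = 2
x_3 = 2.1250, f(x_3) = 0.723044, coefficient = 2
x_4 = 2.4167, f(x_4) = 0.439675, coefficient = 2
x_5 = 2.7083, f(x_5) = 0.176258, coefficient = 2
x_6 = 3.0000, f(x_6) = 0.019915, coefficient = 1

I ≈ (0.291667/2) × 7.462031 = 1.088213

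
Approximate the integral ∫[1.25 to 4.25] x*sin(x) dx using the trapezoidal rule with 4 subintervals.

f(x) = x*sin(x)
a = 1.25, b = 4.25, n = 4
h = (b - a)/n = 0.750000

Trapezoidal rule: (h/2)[f(x₀) + 2f(x₁) + 2f(x₂) + ... + f(xₙ)]

x_0 = 1.2500, f(x_0) = 1.186231, coefficient = 1
x_1 = 2.0000, f(x_1) = 1.818595, coefficient = 2
x_2 = 2.7500, f(x_2) = 1.049568, coefficient = 2
x_3 = 3.5000, f(x_3) = -1.227741, coefficient = 2
x_4 = 4.2500, f(x_4) = -3.803705, coefficient = 1

I ≈ (0.750000/2) × 0.663369 = 0.248763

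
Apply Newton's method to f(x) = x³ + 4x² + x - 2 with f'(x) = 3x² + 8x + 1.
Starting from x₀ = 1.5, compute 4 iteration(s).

f(x) = x³ + 4x² + x - 2
f'(x) = 3x² + 8x + 1
x₀ = 1.5

Newton-Raphson formula: x_{n+1} = x_n - f(x_n)/f'(x_n)

Iteration 1:
  f(1.500000) = 11.875000
  f'(1.500000) = 19.750000
  x_1 = 1.500000 - 11.875000/19.750000 = 0.898734
Iteration 2:
  f(0.898734) = 2.855555
  f'(0.898734) = 10.613043
  x_2 = 0.898734 - 2.855555/10.613043 = 0.629673
Iteration 3:
  f(0.629673) = 0.465285
  f'(0.629673) = 7.226851
  x_3 = 0.629673 - 0.465285/7.226851 = 0.565290
Iteration 4:
  f(0.565290) = 0.024144
  f'(0.565290) = 6.480983
  x_4 = 0.565290 - 0.024144/6.480983 = 0.561565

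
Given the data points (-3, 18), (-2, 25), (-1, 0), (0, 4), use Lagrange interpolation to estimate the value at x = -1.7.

Lagrange interpolation formula:
P(x) = Σ yᵢ × Lᵢ(x)
where Lᵢ(x) = Π_{j≠i} (x - xⱼ)/(xᵢ - xⱼ)

L_0(-1.7) = (-1.7 - (-2))/(-3 - (-2)) × (-1.7 - (-1))/(-3 - (-1)) × (-1.7 - 0)/(-3 - 0) = -0.059500
L_1(-1.7) = (-1.7 - (-3))/(-2 - (-3)) × (-1.7 - (-1))/(-2 - (-1)) × (-1.7 - 0)/(-2 - 0) = 0.773500
L_2(-1.7) = (-1.7 - (-3))/(-1 - (-3)) × (-1.7 - (-2))/(-1 - (-2)) × (-1.7 - 0)/(-1 - 0) = 0.331500
L_3(-1.7) = (-1.7 - (-3))/(0 - (-3)) × (-1.7 - (-2))/(0 - (-2)) × (-1.7 - (-1))/(0 - (-1)) = -0.045500

P(-1.7) = 18×L_0(-1.7) + 25×L_1(-1.7) + 0×L_2(-1.7) + 4×L_3(-1.7)
P(-1.7) = 18.084500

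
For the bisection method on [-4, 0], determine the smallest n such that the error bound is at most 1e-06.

We need (b-a)/2^n ≤ 1e-06
(0 - (-4))/2^n ≤ 1e-06
4/2^n ≤ 1e-06
2^n ≥ 4000000
n ≥ log₂(4000000) = 21.93
n ≥ 22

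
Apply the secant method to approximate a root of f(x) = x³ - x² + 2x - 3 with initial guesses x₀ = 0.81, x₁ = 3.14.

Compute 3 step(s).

f(x) = x³ - x² + 2x - 3
x₀ = 0.81, x₁ = 3.14

Secant formula: x_{n+1} = x_n - f(x_n)(x_n - x_{n-1})/(f(x_n) - f(x_{n-1}))

Iteration 1:
  f(0.810000) = -1.504659
  f(3.140000) = 24.379544
  x_2 = 3.140000 - 24.379544×(3.140000 - 0.810000)/(24.379544 - (-1.504659))
       = 0.945444
Iteration 2:
  f(3.140000) = 24.379544
  f(0.945444) = -1.157878
  x_3 = 0.945444 - (-1.157878)×(0.945444 - 3.140000)/(-1.157878 - 24.379544)
       = 1.044946
Iteration 3:
  f(0.945444) = -1.157878
  f(1.044946) = -0.861031
  x_4 = 1.044946 - (-0.861031)×(1.044946 - 0.945444)/(-0.861031 - (-1.157878))
       = 1.333561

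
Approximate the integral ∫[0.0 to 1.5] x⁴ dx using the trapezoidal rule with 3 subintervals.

f(x) = x⁴
a = 0.0, b = 1.5, n = 3
h = (b - a)/n = 0.500000

Trapezoidal rule: (h/2)[f(x₀) + 2f(x₁) + 2f(x₂) + ... + f(xₙ)]

x_0 = 0.0000, f(x_0) = 0.000000, coefficient = 1
x_1 = 0.5000, f(x_1) = 0.062500, coefficient = 2
x_2 = 1.0000, f(x_2) = 1.000000, coefficient = 2
x_3 = 1.5000, f(x_3) = 5.062500, coefficient = 1

I ≈ (0.500000/2) × 7.187500 = 1.796875
Exact value: 1.518750
Error: 0.278125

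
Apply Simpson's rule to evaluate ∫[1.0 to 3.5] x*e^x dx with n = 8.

f(x) = x*e^x
a = 1.0, b = 3.5, n = 8
h = (b - a)/n = 0.312500

Simpson's rule: (h/3)[f(x₀) + 4f(x₁) + 2f(x₂) + ... + f(xₙ)]

x_0 = 1.0000, f(x_0) = 2.718282, coefficient = 1
x_1 = 1.3125, f(x_1) = 4.876529, coefficient = 4
x_2 = 1.6250, f(x_2) = 8.252431, coefficient = 2
x_3 = 1.9375, f(x_3) = 13.448916, coefficient = 4
x_4 = 2.2500, f(x_4) = 21.347406, coefficient = 2
x_5 = 2.5625, f(x_5) = 33.231006, coefficient = 4
x_6 = 2.8750, f(x_6) = 50.960594, coefficient = 2
x_7 = 3.1875, f(x_7) = 77.226056, coefficient = 4
x_8 = 3.5000, f(x_8) = 115.904082, coefficient = 1

I ≈ (0.312500/3) × 794.873250 = 82.799297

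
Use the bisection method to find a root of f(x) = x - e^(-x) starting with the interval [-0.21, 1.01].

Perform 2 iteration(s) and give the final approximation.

f(x) = x - e^(-x)
Initial interval: [-0.21, 1.01]

Iteration 1:
  c_1 = (-0.210000 + 1.010000)/2 = 0.400000
  f(c_1) = f(0.400000) = -0.270320
  f(a) × f(c) ≥ 0, new interval: [0.400000, 1.010000]
Iteration 2:
  c_2 = (0.400000 + 1.010000)/2 = 0.705000
  f(c_2) = f(0.705000) = 0.210891
  f(a) × f(c) < 0, new interval: [0.400000, 0.705000]

After 2 iteration(s), the approximation is c_2 = 0.705000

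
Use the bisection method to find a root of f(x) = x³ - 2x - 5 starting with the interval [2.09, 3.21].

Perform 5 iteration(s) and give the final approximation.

f(x) = x³ - 2x - 5
Initial interval: [2.09, 3.21]

Iteration 1:
  c_1 = (2.090000 + 3.210000)/2 = 2.650000
  f(c_1) = f(2.650000) = 8.309625
  f(a) × f(c) < 0, new interval: [2.090000, 2.650000]
Iteration 2:
  c_2 = (2.090000 + 2.650000)/2 = 2.370000
  f(c_2) = f(2.370000) = 3.572053
  f(a) × f(c) < 0, new interval: [2.090000, 2.370000]
Iteration 3:
  c_3 = (2.090000 + 2.370000)/2 = 2.230000
  f(c_3) = f(2.230000) = 1.629567
  f(a) × f(c) < 0, new interval: [2.090000, 2.230000]
Iteration 4:
  c_4 = (2.090000 + 2.230000)/2 = 2.160000
  f(c_4) = f(2.160000) = 0.757696
  f(a) × f(c) < 0, new interval: [2.090000, 2.160000]
Iteration 5:
  c_5 = (2.090000 + 2.160000)/2 = 2.125000
  f(c_5) = f(2.125000) = 0.345703
  f(a) × f(c) < 0, new interval: [2.090000, 2.125000]

After 5 iteration(s), the approximation is c_5 = 2.125000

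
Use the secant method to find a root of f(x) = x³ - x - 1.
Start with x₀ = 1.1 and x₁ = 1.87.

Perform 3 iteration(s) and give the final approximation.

f(x) = x³ - x - 1
x₀ = 1.1, x₁ = 1.87

Secant formula: x_{n+1} = x_n - f(x_n)(x_n - x_{n-1})/(f(x_n) - f(x_{n-1}))

Iteration 1:
  f(1.100000) = -0.769000
  f(1.870000) = 3.669203
  x_2 = 1.870000 - 3.669203×(1.870000 - 1.100000)/(3.669203 - (-0.769000))
       = 1.233417
Iteration 2:
  f(1.870000) = 3.669203
  f(1.233417) = -0.357000
  x_3 = 1.233417 - (-0.357000)×(1.233417 - 1.870000)/(-0.357000 - 3.669203)
       = 1.289862
Iteration 3:
  f(1.233417) = -0.357000
  f(1.289862) = -0.143862
  x_4 = 1.289862 - (-0.143862)×(1.289862 - 1.233417)/(-0.143862 - (-0.357000))
       = 1.327961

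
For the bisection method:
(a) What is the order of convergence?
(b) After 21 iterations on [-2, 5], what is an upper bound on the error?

(a) Bisection has linear (order 1) convergence; the error is halved each step.

(b) Error bound = (b-a)/2^n = (5 - (-2))/2^{21}
    = 7/2^{21}

(a) 1 (linear); (b) error ≤ 3.34e-06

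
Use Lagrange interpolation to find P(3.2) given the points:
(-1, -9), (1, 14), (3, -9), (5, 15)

Lagrange interpolation formula:
P(x) = Σ yᵢ × Lᵢ(x)
where Lᵢ(x) = Π_{j≠i} (x - xⱼ)/(xᵢ - xⱼ)

L_0(3.2) = (3.2 - 1)/(-1 - 1) × (3.2 - 3)/(-1 - 3) × (3.2 - 5)/(-1 - 5) = 0.016500
L_1(3.2) = (3.2 - (-1))/(1 - (-1)) × (3.2 - 3)/(1 - 3) × (3.2 - 5)/(1 - 5) = -0.094500
L_2(3.2) = (3.2 - (-1))/(3 - (-1)) × (3.2 - 1)/(3 - 1) × (3.2 - 5)/(3 - 5) = 1.039500
L_3(3.2) = (3.2 - (-1))/(5 - (-1)) × (3.2 - 1)/(5 - 1) × (3.2 - 3)/(5 - 3) = 0.038500

P(3.2) = (-9)×L_0(3.2) + 14×L_1(3.2) + (-9)×L_2(3.2) + 15×L_3(3.2)
P(3.2) = -10.249500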